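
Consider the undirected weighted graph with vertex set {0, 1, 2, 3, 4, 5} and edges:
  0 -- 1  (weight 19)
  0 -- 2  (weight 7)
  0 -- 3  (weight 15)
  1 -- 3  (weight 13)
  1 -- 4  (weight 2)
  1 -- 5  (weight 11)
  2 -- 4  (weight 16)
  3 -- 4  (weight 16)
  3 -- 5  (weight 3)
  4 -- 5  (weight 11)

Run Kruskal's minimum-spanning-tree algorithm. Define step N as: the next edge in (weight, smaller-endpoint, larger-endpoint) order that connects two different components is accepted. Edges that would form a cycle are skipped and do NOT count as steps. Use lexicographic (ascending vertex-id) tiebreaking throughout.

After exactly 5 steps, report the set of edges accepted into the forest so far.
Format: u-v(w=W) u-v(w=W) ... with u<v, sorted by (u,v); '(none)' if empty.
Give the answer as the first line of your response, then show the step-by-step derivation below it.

0-2(w=7) 0-3(w=15) 1-4(w=2) 1-5(w=11) 3-5(w=3)

step 1: add edge 1-4 (w=2); MST = {1-4(w=2)}
step 2: add edge 3-5 (w=3); MST = {1-4(w=2) 3-5(w=3)}
step 3: add edge 0-2 (w=7); MST = {0-2(w=7) 1-4(w=2) 3-5(w=3)}
step 4: add edge 1-5 (w=11); MST = {0-2(w=7) 1-4(w=2) 1-5(w=11) 3-5(w=3)}
step 5: add edge 0-3 (w=15); MST = {0-2(w=7) 0-3(w=15) 1-4(w=2) 1-5(w=11) 3-5(w=3)}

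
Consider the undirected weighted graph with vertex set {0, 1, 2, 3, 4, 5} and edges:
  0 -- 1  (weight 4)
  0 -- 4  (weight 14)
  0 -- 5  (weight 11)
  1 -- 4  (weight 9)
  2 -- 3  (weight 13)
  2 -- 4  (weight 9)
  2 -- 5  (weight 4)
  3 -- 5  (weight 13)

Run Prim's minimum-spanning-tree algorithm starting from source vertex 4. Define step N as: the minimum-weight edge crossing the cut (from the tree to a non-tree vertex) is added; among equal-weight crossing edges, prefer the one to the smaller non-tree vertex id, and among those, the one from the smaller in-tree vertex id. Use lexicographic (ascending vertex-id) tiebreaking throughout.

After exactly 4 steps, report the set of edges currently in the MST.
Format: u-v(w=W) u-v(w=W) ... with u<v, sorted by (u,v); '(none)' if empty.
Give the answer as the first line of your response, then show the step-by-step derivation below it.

0-1(w=4) 1-4(w=9) 2-4(w=9) 2-5(w=4)

step 1: add edge 1-4 (w=9); MST = {1-4(w=9)}
step 2: add edge 0-1 (w=4); MST = {0-1(w=4) 1-4(w=9)}
step 3: add edge 2-4 (w=9); MST = {0-1(w=4) 1-4(w=9) 2-4(w=9)}
step 4: add edge 2-5 (w=4); MST = {0-1(w=4) 1-4(w=9) 2-4(w=9) 2-5(w=4)}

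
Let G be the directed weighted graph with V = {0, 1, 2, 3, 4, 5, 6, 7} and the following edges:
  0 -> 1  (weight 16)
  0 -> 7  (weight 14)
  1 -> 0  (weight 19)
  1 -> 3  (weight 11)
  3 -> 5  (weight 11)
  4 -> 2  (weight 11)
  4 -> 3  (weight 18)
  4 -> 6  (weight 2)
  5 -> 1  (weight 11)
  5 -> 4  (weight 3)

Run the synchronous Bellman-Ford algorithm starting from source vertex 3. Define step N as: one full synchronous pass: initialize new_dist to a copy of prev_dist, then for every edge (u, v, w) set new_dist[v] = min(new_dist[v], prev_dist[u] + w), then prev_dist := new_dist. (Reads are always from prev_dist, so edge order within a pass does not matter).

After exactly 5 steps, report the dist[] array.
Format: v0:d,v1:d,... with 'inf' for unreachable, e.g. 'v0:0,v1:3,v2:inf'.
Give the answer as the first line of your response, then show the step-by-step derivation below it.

v0:41,v1:22,v2:25,v3:0,v4:14,v5:11,v6:16,v7:55

step 1: dist = v0:inf,v1:inf,v2:inf,v3:0,v4:inf,v5:11,v6:inf,v7:inf
step 2: dist = v0:inf,v1:22,v2:inf,v3:0,v4:14,v5:11,v6:inf,v7:inf
step 3: dist = v0:41,v1:22,v2:25,v3:0,v4:14,v5:11,v6:16,v7:inf
step 4: dist = v0:41,v1:22,v2:25,v3:0,v4:14,v5:11,v6:16,v7:55
step 5: dist = v0:41,v1:22,v2:25,v3:0,v4:14,v5:11,v6:16,v7:55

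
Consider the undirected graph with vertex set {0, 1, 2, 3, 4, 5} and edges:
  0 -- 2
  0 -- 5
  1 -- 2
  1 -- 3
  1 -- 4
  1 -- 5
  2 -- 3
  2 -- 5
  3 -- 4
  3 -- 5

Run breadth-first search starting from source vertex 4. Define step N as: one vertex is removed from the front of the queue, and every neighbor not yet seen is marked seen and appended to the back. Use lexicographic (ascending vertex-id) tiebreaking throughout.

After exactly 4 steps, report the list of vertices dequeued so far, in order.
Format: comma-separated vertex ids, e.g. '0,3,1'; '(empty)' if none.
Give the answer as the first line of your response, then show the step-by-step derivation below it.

4,1,3,2

step 1: dequeue 4; queue=[1,3]; order=4
step 2: dequeue 1; queue=[3,2,5]; order=4,1
step 3: dequeue 3; queue=[2,5]; order=4,1,3
step 4: dequeue 2; queue=[5,0]; order=4,1,3,2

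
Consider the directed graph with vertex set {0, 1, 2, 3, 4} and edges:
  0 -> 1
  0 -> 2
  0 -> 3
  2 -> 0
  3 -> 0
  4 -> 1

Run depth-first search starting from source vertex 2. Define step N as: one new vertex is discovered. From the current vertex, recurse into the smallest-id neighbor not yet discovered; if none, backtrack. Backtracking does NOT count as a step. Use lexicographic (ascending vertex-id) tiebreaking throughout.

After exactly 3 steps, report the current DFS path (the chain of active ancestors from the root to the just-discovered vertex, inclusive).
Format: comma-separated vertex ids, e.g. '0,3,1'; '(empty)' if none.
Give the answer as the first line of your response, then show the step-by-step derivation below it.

2,0,1

step 1: discover 2; path=2; order=2
step 2: discover 0; path=2>0; order=2,0
step 3: discover 1; path=2>0>1; order=2,0,1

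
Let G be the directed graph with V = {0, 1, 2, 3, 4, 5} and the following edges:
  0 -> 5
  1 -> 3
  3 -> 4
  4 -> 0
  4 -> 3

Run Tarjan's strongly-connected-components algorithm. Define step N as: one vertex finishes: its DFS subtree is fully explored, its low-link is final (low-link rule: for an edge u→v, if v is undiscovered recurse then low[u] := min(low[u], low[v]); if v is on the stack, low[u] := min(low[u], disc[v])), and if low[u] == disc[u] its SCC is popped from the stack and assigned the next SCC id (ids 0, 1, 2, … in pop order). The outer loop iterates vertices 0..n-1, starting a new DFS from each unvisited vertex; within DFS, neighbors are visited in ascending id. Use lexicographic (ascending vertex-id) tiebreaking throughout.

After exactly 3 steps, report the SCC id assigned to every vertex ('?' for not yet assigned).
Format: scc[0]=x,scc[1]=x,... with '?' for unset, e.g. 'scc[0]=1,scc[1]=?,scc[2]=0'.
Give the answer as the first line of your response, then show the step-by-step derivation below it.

scc[0]=1,scc[1]=?,scc[2]=?,scc[3]=?,scc[4]=?,scc[5]=0

step 1: low=(low[0]=0,low[1]=?,low[2]=?,low[3]=?,low[4]=?,low[5]=1); scc=(scc[0]=?,scc[1]=?,scc[2]=?,scc[3]=?,scc[4]=?,scc[5]=0)
step 2: low=(low[0]=0,low[1]=?,low[2]=?,low[3]=?,low[4]=?,low[5]=1); scc=(scc[0]=1,scc[1]=?,scc[2]=?,scc[3]=?,scc[4]=?,scc[5]=0)
step 3: low=(low[0]=0,low[1]=2,low[2]=?,low[3]=3,low[4]=3,low[5]=1); scc=(scc[0]=1,scc[1]=?,scc[2]=?,scc[3]=?,scc[4]=?,scc[5]=0)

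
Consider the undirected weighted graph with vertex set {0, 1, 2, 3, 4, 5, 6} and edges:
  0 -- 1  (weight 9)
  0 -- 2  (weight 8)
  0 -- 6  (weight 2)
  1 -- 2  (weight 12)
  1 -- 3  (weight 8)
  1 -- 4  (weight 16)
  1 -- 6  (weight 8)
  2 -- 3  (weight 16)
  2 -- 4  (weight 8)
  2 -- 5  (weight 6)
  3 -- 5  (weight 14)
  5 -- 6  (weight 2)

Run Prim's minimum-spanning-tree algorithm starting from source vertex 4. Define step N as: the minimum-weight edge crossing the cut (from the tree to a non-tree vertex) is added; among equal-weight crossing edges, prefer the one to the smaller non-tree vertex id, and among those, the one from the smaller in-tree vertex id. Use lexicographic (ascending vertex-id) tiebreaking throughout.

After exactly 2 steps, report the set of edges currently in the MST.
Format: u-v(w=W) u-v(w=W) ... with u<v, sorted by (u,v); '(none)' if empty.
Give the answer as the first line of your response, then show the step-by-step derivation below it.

2-4(w=8) 2-5(w=6)

step 1: add edge 2-4 (w=8); MST = {2-4(w=8)}
step 2: add edge 2-5 (w=6); MST = {2-4(w=8) 2-5(w=6)}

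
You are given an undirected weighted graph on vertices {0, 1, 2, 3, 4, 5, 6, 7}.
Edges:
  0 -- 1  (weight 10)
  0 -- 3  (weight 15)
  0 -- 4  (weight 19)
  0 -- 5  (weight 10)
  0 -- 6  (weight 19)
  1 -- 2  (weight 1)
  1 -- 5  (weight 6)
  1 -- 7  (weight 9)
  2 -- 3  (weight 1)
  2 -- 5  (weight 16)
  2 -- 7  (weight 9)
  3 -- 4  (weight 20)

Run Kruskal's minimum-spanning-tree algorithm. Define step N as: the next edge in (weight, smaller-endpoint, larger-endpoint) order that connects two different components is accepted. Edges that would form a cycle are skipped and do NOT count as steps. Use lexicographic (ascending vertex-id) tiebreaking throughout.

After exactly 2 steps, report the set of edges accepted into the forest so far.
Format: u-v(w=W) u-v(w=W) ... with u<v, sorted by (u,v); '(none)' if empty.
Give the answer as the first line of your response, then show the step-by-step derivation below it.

1-2(w=1) 2-3(w=1)

step 1: add edge 1-2 (w=1); MST = {1-2(w=1)}
step 2: add edge 2-3 (w=1); MST = {1-2(w=1) 2-3(w=1)}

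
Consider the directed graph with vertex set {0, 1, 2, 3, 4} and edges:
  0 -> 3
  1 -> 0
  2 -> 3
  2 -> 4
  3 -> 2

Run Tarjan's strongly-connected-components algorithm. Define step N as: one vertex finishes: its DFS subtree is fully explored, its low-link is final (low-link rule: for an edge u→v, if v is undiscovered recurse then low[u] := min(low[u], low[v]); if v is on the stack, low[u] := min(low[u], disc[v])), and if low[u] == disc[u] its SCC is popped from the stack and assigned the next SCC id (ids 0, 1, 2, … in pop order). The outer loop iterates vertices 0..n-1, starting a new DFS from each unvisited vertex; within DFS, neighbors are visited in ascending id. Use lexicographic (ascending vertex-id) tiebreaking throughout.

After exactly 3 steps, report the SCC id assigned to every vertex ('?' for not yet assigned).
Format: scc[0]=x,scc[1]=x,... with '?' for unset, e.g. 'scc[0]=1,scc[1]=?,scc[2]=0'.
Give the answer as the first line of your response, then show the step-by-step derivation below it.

scc[0]=?,scc[1]=?,scc[2]=1,scc[3]=1,scc[4]=0

step 1: low=(low[0]=0,low[1]=?,low[2]=1,low[3]=1,low[4]=3); scc=(scc[0]=?,scc[1]=?,scc[2]=?,scc[3]=?,scc[4]=0)
step 2: low=(low[0]=0,low[1]=?,low[2]=1,low[3]=1,low[4]=3); scc=(scc[0]=?,scc[1]=?,scc[2]=?,scc[3]=?,scc[4]=0)
step 3: low=(low[0]=0,low[1]=?,low[2]=1,low[3]=1,low[4]=3); scc=(scc[0]=?,scc[1]=?,scc[2]=1,scc[3]=1,scc[4]=0)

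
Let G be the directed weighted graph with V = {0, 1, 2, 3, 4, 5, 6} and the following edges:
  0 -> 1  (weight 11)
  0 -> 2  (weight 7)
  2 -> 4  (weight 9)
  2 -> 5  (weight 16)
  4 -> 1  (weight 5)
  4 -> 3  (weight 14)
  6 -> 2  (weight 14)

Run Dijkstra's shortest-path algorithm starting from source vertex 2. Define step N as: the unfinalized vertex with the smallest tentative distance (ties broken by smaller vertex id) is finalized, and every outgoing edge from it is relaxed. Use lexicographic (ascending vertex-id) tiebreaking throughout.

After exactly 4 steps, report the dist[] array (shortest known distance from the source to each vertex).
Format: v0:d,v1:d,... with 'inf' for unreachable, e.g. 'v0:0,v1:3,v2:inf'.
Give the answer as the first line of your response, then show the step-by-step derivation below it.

v0:inf,v1:14,v2:0,v3:23,v4:9,v5:16,v6:inf

step 1: dist = v0:inf,v1:inf,v2:0,v3:inf,v4:9,v5:16,v6:inf
step 2: dist = v0:inf,v1:14,v2:0,v3:23,v4:9,v5:16,v6:inf
step 3: dist = v0:inf,v1:14,v2:0,v3:23,v4:9,v5:16,v6:inf
step 4: dist = v0:inf,v1:14,v2:0,v3:23,v4:9,v5:16,v6:inf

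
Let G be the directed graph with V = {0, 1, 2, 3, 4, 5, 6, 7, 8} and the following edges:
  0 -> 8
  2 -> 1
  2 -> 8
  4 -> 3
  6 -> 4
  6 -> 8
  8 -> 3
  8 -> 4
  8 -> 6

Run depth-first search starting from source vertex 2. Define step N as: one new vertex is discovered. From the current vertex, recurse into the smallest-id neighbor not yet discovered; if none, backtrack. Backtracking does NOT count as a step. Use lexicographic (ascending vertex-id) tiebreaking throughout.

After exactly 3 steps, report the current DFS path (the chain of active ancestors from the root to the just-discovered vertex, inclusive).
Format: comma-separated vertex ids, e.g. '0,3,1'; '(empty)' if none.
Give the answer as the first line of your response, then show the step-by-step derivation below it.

2,8

step 1: discover 2; path=2; order=2
step 2: discover 1; path=2>1; order=2,1
step 3: discover 8; path=2>8; order=2,1,8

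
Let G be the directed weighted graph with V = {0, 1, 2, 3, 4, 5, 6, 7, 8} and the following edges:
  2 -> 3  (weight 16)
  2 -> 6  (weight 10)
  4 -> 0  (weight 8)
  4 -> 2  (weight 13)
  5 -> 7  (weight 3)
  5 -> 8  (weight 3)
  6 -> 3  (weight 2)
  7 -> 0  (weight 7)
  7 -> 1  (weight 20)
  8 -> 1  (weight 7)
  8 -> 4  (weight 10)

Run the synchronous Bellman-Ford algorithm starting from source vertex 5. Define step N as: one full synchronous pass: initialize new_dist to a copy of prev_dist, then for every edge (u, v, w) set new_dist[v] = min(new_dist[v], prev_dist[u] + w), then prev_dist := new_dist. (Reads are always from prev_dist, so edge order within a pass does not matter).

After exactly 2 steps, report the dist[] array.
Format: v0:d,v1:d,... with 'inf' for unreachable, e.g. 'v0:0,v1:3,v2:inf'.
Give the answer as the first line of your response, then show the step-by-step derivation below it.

v0:10,v1:10,v2:inf,v3:inf,v4:13,v5:0,v6:inf,v7:3,v8:3

step 1: dist = v0:inf,v1:inf,v2:inf,v3:inf,v4:inf,v5:0,v6:inf,v7:3,v8:3
step 2: dist = v0:10,v1:10,v2:inf,v3:inf,v4:13,v5:0,v6:inf,v7:3,v8:3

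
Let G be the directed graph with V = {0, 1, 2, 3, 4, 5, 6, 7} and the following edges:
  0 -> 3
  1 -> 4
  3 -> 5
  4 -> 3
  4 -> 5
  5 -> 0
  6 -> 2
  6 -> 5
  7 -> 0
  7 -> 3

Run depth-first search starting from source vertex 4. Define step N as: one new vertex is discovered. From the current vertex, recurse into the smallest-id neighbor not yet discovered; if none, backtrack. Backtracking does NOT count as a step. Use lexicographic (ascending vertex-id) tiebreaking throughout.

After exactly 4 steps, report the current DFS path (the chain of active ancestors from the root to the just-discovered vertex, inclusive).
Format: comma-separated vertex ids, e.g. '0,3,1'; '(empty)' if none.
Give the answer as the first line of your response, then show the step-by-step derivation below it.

4,3,5,0

step 1: discover 4; path=4; order=4
step 2: discover 3; path=4>3; order=4,3
step 3: discover 5; path=4>3>5; order=4,3,5
step 4: discover 0; path=4>3>5>0; order=4,3,5,0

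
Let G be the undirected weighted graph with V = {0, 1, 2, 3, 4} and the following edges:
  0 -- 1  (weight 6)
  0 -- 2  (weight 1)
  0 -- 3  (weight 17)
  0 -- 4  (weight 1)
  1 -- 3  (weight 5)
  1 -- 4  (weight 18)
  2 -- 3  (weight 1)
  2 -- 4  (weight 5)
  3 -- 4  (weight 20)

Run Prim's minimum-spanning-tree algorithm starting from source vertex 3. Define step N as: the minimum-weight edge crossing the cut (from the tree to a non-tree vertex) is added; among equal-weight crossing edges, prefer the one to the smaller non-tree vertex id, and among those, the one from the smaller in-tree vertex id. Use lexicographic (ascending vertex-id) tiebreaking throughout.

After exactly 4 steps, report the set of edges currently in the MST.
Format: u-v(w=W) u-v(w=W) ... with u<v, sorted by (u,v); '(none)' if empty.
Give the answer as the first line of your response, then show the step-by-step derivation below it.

0-2(w=1) 0-4(w=1) 1-3(w=5) 2-3(w=1)

step 1: add edge 2-3 (w=1); MST = {2-3(w=1)}
step 2: add edge 0-2 (w=1); MST = {0-2(w=1) 2-3(w=1)}
step 3: add edge 0-4 (w=1); MST = {0-2(w=1) 0-4(w=1) 2-3(w=1)}
step 4: add edge 1-3 (w=5); MST = {0-2(w=1) 0-4(w=1) 1-3(w=5) 2-3(w=1)}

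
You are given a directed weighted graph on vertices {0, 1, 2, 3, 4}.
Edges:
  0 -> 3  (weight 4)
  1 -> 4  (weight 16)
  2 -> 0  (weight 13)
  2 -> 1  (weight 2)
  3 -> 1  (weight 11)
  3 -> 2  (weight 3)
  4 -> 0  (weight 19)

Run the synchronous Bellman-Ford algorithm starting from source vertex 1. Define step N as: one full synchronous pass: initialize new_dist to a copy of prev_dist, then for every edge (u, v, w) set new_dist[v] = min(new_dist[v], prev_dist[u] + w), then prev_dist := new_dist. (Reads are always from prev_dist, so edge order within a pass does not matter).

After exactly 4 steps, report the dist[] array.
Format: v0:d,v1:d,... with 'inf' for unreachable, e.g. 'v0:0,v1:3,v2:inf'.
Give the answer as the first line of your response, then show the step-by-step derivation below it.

v0:35,v1:0,v2:42,v3:39,v4:16

step 1: dist = v0:inf,v1:0,v2:inf,v3:inf,v4:16
step 2: dist = v0:35,v1:0,v2:inf,v3:inf,v4:16
step 3: dist = v0:35,v1:0,v2:inf,v3:39,v4:16
step 4: dist = v0:35,v1:0,v2:42,v3:39,v4:16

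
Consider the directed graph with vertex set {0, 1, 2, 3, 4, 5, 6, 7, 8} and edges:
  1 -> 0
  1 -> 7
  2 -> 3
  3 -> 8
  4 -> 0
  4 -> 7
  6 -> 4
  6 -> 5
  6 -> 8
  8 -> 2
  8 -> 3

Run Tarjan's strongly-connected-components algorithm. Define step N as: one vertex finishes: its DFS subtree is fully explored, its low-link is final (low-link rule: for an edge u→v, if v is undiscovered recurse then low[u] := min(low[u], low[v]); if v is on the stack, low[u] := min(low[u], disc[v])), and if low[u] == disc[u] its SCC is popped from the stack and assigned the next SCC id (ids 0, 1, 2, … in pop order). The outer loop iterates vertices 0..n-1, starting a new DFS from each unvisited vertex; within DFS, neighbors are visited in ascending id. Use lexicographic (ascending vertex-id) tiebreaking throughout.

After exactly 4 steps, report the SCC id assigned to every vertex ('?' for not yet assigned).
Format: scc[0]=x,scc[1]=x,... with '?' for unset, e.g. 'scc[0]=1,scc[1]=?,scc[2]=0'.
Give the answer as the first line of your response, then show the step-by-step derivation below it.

scc[0]=0,scc[1]=2,scc[2]=?,scc[3]=?,scc[4]=?,scc[5]=?,scc[6]=?,scc[7]=1,scc[8]=?

step 1: low=(low[0]=0,low[1]=?,low[2]=?,low[3]=?,low[4]=?,low[5]=?,low[6]=?,low[7]=?,low[8]=?); scc=(scc[0]=0,scc[1]=?,scc[2]=?,scc[3]=?,scc[4]=?,scc[5]=?,scc[6]=?,scc[7]=?,scc[8]=?)
step 2: low=(low[0]=0,low[1]=1,low[2]=?,low[3]=?,low[4]=?,low[5]=?,low[6]=?,low[7]=2,low[8]=?); scc=(scc[0]=0,scc[1]=?,scc[2]=?,scc[3]=?,scc[4]=?,scc[5]=?,scc[6]=?,scc[7]=1,scc[8]=?)
step 3: low=(low[0]=0,low[1]=1,low[2]=?,low[3]=?,low[4]=?,low[5]=?,low[6]=?,low[7]=2,low[8]=?); scc=(scc[0]=0,scc[1]=2,scc[2]=?,scc[3]=?,scc[4]=?,scc[5]=?,scc[6]=?,scc[7]=1,scc[8]=?)
step 4: low=(low[0]=0,low[1]=1,low[2]=3,low[3]=4,low[4]=?,low[5]=?,low[6]=?,low[7]=2,low[8]=3); scc=(scc[0]=0,scc[1]=2,scc[2]=?,scc[3]=?,scc[4]=?,scc[5]=?,scc[6]=?,scc[7]=1,scc[8]=?)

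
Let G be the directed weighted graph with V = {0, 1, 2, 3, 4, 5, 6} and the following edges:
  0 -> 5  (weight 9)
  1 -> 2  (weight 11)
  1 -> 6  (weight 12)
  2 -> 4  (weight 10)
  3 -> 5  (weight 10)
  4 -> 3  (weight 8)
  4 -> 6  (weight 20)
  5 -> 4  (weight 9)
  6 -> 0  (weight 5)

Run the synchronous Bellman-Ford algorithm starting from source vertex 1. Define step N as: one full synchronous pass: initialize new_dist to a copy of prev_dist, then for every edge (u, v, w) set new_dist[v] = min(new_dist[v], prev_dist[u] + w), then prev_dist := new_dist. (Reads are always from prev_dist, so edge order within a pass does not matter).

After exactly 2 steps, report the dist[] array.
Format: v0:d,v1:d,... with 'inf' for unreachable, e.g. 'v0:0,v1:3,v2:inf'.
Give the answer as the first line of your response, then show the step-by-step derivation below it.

v0:17,v1:0,v2:11,v3:inf,v4:21,v5:inf,v6:12

step 1: dist = v0:inf,v1:0,v2:11,v3:inf,v4:inf,v5:inf,v6:12
step 2: dist = v0:17,v1:0,v2:11,v3:inf,v4:21,v5:inf,v6:12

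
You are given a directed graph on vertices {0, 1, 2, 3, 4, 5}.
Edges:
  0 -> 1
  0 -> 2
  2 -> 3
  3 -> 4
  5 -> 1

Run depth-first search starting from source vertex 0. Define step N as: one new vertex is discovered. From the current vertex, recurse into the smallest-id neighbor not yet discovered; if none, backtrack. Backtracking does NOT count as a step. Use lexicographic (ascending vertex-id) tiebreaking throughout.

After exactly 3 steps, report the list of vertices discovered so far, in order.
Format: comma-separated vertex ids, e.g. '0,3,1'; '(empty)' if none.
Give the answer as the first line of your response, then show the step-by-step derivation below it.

0,1,2

step 1: discover 0; path=0; order=0
step 2: discover 1; path=0>1; order=0,1
step 3: discover 2; path=0>2; order=0,1,2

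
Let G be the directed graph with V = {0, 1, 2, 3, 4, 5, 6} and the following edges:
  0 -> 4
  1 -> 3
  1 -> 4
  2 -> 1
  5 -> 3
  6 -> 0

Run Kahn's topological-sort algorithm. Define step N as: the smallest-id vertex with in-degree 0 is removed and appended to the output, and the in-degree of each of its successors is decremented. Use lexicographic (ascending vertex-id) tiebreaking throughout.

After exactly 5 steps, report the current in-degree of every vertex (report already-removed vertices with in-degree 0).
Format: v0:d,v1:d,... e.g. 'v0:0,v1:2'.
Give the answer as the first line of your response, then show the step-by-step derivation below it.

v0:0,v1:0,v2:0,v3:0,v4:1,v5:0,v6:0

step 1: output 2; order=[2]; indeg=(1,0,0,2,2,0,0)
step 2: output 1; order=[2,1]; indeg=(1,0,0,1,1,0,0)
step 3: output 5; order=[2,1,5]; indeg=(1,0,0,0,1,0,0)
step 4: output 3; order=[2,1,5,3]; indeg=(1,0,0,0,1,0,0)
step 5: output 6; order=[2,1,5,3,6]; indeg=(0,0,0,0,1,0,0)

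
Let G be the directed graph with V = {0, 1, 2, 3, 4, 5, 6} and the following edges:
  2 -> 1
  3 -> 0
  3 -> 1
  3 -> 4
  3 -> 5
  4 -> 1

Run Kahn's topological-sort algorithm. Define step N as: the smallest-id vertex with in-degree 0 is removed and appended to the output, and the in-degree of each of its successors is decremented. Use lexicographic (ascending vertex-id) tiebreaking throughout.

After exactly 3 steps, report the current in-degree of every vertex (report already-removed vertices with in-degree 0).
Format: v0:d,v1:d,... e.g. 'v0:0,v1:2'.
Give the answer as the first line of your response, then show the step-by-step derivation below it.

v0:0,v1:1,v2:0,v3:0,v4:0,v5:0,v6:0

step 1: output 2; order=[2]; indeg=(1,2,0,0,1,1,0)
step 2: output 3; order=[2,3]; indeg=(0,1,0,0,0,0,0)
step 3: output 0; order=[2,3,0]; indeg=(0,1,0,0,0,0,0)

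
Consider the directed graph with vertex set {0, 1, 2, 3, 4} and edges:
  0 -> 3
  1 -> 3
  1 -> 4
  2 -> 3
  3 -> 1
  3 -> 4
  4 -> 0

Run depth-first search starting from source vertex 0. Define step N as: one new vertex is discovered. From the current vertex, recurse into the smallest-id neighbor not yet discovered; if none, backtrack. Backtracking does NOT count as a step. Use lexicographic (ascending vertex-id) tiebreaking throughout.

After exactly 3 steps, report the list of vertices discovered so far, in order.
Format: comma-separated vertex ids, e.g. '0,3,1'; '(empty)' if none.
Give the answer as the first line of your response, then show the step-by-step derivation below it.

0,3,1

step 1: discover 0; path=0; order=0
step 2: discover 3; path=0>3; order=0,3
step 3: discover 1; path=0>3>1; order=0,3,1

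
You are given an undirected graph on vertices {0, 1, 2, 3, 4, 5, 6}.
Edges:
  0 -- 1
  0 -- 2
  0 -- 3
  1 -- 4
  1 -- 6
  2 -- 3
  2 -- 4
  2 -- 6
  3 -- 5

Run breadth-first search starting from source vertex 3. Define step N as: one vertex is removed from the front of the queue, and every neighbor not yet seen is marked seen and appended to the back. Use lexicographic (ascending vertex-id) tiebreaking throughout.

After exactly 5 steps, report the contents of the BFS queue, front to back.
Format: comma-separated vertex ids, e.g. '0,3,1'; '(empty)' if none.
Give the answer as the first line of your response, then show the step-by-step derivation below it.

4,6

step 1: dequeue 3; queue=[0,2,5]; order=3
step 2: dequeue 0; queue=[2,5,1]; order=3,0
step 3: dequeue 2; queue=[5,1,4,6]; order=3,0,2
step 4: dequeue 5; queue=[1,4,6]; order=3,0,2,5
step 5: dequeue 1; queue=[4,6]; order=3,0,2,5,1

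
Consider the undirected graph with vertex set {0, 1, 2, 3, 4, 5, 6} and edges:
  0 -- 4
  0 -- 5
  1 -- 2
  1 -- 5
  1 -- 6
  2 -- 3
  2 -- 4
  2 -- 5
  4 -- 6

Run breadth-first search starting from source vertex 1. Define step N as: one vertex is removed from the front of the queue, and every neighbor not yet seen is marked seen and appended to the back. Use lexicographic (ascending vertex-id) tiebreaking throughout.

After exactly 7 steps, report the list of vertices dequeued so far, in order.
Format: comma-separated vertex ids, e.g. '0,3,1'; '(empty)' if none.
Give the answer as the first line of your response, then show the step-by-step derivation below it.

1,2,5,6,3,4,0

step 1: dequeue 1; queue=[2,5,6]; order=1
step 2: dequeue 2; queue=[5,6,3,4]; order=1,2
step 3: dequeue 5; queue=[6,3,4,0]; order=1,2,5
step 4: dequeue 6; queue=[3,4,0]; order=1,2,5,6
step 5: dequeue 3; queue=[4,0]; order=1,2,5,6,3
step 6: dequeue 4; queue=[0]; order=1,2,5,6,3,4
step 7: dequeue 0; queue=[(empty)]; order=1,2,5,6,3,4,0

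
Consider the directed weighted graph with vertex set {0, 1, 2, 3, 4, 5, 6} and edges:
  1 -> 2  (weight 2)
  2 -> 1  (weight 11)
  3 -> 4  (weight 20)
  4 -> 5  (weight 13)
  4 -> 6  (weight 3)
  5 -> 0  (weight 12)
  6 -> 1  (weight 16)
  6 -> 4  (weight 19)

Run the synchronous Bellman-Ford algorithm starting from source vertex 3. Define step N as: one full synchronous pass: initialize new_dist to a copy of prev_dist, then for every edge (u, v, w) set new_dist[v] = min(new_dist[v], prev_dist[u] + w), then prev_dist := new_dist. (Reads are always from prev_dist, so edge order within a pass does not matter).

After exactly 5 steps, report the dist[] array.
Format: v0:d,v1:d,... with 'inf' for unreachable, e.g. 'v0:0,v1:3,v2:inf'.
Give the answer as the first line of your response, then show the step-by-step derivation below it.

v0:45,v1:39,v2:41,v3:0,v4:20,v5:33,v6:23

step 1: dist = v0:inf,v1:inf,v2:inf,v3:0,v4:20,v5:inf,v6:inf
step 2: dist = v0:inf,v1:inf,v2:inf,v3:0,v4:20,v5:33,v6:23
step 3: dist = v0:45,v1:39,v2:inf,v3:0,v4:20,v5:33,v6:23
step 4: dist = v0:45,v1:39,v2:41,v3:0,v4:20,v5:33,v6:23
step 5: dist = v0:45,v1:39,v2:41,v3:0,v4:20,v5:33,v6:23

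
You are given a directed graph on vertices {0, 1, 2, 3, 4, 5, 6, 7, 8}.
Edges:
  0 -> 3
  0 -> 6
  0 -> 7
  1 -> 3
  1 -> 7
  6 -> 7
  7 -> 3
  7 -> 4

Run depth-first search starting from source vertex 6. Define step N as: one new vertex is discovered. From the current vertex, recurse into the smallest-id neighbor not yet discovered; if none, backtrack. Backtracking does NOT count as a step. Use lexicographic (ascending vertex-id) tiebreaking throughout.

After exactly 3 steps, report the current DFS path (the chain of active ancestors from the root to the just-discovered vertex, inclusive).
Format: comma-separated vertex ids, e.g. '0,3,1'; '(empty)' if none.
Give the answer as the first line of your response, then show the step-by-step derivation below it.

6,7,3

step 1: discover 6; path=6; order=6
step 2: discover 7; path=6>7; order=6,7
step 3: discover 3; path=6>7>3; order=6,7,3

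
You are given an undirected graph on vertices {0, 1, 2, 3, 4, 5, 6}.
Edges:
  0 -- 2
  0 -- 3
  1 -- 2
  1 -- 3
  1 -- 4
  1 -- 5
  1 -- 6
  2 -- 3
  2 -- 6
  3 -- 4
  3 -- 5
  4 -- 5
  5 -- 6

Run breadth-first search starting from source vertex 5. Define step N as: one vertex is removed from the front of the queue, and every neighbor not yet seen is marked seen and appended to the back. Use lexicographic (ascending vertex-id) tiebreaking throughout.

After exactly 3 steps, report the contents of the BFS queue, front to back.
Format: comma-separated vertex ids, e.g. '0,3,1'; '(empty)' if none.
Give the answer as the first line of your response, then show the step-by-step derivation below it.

4,6,2,0

step 1: dequeue 5; queue=[1,3,4,6]; order=5
step 2: dequeue 1; queue=[3,4,6,2]; order=5,1
step 3: dequeue 3; queue=[4,6,2,0]; order=5,1,3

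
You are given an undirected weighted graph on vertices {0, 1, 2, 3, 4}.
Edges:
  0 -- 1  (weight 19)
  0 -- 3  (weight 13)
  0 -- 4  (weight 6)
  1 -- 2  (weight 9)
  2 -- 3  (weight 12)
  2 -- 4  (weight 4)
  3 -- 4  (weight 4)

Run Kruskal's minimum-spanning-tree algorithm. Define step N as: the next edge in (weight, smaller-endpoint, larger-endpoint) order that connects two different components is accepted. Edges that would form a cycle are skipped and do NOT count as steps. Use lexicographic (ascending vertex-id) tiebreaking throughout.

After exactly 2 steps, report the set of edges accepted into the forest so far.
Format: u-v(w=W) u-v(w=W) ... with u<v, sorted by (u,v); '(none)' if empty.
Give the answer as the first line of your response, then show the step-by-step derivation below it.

2-4(w=4) 3-4(w=4)

step 1: add edge 2-4 (w=4); MST = {2-4(w=4)}
step 2: add edge 3-4 (w=4); MST = {2-4(w=4) 3-4(w=4)}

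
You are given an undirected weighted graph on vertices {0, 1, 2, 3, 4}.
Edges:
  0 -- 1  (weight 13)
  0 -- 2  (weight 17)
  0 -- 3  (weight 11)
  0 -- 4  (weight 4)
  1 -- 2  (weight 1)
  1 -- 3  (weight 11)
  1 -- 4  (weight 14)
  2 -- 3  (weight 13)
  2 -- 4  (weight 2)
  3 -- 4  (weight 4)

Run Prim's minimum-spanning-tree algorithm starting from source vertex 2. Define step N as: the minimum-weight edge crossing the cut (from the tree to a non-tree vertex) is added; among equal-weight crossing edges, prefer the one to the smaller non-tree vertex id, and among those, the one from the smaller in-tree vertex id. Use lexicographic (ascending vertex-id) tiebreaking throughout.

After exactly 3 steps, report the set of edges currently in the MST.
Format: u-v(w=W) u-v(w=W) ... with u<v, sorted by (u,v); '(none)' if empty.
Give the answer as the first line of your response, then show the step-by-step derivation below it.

0-4(w=4) 1-2(w=1) 2-4(w=2)

step 1: add edge 1-2 (w=1); MST = {1-2(w=1)}
step 2: add edge 2-4 (w=2); MST = {1-2(w=1) 2-4(w=2)}
step 3: add edge 0-4 (w=4); MST = {0-4(w=4) 1-2(w=1) 2-4(w=2)}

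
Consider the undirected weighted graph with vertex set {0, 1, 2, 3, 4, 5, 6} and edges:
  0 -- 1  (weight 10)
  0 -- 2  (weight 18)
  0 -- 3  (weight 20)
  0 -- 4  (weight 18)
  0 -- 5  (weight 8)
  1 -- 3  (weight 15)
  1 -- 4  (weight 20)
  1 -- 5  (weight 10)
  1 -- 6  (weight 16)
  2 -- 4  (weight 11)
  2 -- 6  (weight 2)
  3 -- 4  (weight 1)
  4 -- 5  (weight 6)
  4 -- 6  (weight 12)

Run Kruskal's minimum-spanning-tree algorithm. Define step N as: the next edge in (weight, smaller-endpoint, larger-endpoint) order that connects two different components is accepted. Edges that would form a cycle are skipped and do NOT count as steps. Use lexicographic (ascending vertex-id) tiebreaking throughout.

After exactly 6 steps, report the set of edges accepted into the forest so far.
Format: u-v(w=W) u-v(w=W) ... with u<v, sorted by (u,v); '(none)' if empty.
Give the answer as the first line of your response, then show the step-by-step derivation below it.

0-1(w=10) 0-5(w=8) 2-4(w=11) 2-6(w=2) 3-4(w=1) 4-5(w=6)

step 1: add edge 3-4 (w=1); MST = {3-4(w=1)}
step 2: add edge 2-6 (w=2); MST = {2-6(w=2) 3-4(w=1)}
step 3: add edge 4-5 (w=6); MST = {2-6(w=2) 3-4(w=1) 4-5(w=6)}
step 4: add edge 0-5 (w=8); MST = {0-5(w=8) 2-6(w=2) 3-4(w=1) 4-5(w=6)}
step 5: add edge 0-1 (w=10); MST = {0-1(w=10) 0-5(w=8) 2-6(w=2) 3-4(w=1) 4-5(w=6)}
step 6: add edge 2-4 (w=11); MST = {0-1(w=10) 0-5(w=8) 2-4(w=11) 2-6(w=2) 3-4(w=1) 4-5(w=6)}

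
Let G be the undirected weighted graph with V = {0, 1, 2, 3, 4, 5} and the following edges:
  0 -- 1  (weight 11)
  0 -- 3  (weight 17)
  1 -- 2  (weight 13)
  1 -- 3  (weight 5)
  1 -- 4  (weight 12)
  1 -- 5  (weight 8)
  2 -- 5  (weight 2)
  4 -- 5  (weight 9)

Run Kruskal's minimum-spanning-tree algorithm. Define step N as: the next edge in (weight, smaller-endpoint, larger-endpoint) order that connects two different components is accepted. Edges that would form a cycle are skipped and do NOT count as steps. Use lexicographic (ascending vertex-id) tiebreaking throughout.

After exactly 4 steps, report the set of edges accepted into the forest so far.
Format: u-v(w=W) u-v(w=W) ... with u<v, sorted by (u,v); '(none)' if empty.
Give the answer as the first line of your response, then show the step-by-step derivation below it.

1-3(w=5) 1-5(w=8) 2-5(w=2) 4-5(w=9)

step 1: add edge 2-5 (w=2); MST = {2-5(w=2)}
step 2: add edge 1-3 (w=5); MST = {1-3(w=5) 2-5(w=2)}
step 3: add edge 1-5 (w=8); MST = {1-3(w=5) 1-5(w=8) 2-5(w=2)}
step 4: add edge 4-5 (w=9); MST = {1-3(w=5) 1-5(w=8) 2-5(w=2) 4-5(w=9)}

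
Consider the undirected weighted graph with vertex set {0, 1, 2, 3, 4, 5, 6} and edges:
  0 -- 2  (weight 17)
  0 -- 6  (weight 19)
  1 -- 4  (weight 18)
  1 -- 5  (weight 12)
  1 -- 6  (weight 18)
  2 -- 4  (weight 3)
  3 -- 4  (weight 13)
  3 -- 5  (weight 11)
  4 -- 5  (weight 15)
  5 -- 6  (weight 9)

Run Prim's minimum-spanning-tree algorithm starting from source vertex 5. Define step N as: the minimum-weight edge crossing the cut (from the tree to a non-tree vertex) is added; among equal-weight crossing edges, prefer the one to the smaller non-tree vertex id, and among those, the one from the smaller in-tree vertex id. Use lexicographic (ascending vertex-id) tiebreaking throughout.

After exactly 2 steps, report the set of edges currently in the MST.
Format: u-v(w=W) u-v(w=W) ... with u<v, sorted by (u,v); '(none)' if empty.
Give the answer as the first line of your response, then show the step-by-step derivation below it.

3-5(w=11) 5-6(w=9)

step 1: add edge 5-6 (w=9); MST = {5-6(w=9)}
step 2: add edge 3-5 (w=11); MST = {3-5(w=11) 5-6(w=9)}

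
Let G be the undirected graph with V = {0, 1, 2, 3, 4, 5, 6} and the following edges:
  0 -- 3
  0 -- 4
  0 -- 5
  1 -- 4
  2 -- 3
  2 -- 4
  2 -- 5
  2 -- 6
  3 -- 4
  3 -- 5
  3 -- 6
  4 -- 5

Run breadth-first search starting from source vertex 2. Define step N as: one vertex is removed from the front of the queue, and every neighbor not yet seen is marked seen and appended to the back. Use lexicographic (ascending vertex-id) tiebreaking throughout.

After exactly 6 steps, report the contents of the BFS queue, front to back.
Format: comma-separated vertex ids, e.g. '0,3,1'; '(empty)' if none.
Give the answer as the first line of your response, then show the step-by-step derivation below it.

1

step 1: dequeue 2; queue=[3,4,5,6]; order=2
step 2: dequeue 3; queue=[4,5,6,0]; order=2,3
step 3: dequeue 4; queue=[5,6,0,1]; order=2,3,4
step 4: dequeue 5; queue=[6,0,1]; order=2,3,4,5
step 5: dequeue 6; queue=[0,1]; order=2,3,4,5,6
step 6: dequeue 0; queue=[1]; order=2,3,4,5,6,0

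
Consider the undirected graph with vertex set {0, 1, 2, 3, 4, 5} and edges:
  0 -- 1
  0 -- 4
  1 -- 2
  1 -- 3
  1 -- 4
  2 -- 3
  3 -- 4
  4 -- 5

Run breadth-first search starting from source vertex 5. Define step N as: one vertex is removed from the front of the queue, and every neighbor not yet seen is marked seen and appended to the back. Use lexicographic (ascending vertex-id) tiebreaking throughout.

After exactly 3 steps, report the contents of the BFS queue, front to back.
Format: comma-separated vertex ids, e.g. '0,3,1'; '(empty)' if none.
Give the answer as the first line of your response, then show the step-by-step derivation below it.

1,3

step 1: dequeue 5; queue=[4]; order=5
step 2: dequeue 4; queue=[0,1,3]; order=5,4
step 3: dequeue 0; queue=[1,3]; order=5,4,0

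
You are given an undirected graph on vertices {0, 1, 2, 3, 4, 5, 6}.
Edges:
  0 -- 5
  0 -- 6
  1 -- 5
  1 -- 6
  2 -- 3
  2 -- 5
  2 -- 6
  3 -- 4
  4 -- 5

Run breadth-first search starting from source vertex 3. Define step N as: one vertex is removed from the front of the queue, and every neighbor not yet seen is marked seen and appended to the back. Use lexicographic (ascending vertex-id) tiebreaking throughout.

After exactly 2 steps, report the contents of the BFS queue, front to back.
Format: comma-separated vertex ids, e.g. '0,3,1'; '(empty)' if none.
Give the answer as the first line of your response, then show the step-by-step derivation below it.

4,5,6

step 1: dequeue 3; queue=[2,4]; order=3
step 2: dequeue 2; queue=[4,5,6]; order=3,2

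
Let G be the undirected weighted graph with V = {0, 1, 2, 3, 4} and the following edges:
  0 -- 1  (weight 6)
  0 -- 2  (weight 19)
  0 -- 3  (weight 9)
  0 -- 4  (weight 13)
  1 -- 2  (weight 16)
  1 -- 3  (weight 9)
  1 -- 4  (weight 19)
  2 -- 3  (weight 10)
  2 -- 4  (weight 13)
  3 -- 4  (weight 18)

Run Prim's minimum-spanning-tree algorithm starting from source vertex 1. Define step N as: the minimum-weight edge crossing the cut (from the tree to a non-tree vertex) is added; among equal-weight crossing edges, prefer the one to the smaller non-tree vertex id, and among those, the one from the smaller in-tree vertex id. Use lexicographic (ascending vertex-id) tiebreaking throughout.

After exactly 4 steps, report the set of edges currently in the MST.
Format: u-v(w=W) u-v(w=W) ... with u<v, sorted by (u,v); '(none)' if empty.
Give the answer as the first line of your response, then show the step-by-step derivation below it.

0-1(w=6) 0-3(w=9) 0-4(w=13) 2-3(w=10)

step 1: add edge 0-1 (w=6); MST = {0-1(w=6)}
step 2: add edge 0-3 (w=9); MST = {0-1(w=6) 0-3(w=9)}
step 3: add edge 2-3 (w=10); MST = {0-1(w=6) 0-3(w=9) 2-3(w=10)}
step 4: add edge 0-4 (w=13); MST = {0-1(w=6) 0-3(w=9) 0-4(w=13) 2-3(w=10)}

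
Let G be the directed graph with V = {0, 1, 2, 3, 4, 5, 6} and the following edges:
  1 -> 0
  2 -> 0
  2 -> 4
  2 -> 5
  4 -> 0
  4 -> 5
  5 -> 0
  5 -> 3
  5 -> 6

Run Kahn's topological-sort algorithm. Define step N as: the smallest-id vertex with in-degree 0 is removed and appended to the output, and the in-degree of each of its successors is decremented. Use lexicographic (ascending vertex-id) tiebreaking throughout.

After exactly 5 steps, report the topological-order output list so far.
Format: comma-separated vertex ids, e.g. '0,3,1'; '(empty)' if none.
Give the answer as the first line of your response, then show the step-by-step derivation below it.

1,2,4,5,0

step 1: output 1; order=[1]; indeg=(3,0,0,1,1,2,1)
step 2: output 2; order=[1,2]; indeg=(2,0,0,1,0,1,1)
step 3: output 4; order=[1,2,4]; indeg=(1,0,0,1,0,0,1)
step 4: output 5; order=[1,2,4,5]; indeg=(0,0,0,0,0,0,0)
step 5: output 0; order=[1,2,4,5,0]; indeg=(0,0,0,0,0,0,0)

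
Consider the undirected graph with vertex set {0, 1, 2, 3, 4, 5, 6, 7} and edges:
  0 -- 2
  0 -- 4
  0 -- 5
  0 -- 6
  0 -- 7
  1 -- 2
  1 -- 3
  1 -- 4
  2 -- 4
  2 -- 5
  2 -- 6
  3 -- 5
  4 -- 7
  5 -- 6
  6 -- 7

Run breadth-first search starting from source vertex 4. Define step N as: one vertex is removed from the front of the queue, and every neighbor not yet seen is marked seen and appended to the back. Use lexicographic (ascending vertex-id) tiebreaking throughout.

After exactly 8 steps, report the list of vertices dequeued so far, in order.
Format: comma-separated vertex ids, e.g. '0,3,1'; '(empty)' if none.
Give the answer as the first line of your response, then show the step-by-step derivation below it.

4,0,1,2,7,5,6,3

step 1: dequeue 4; queue=[0,1,2,7]; order=4
step 2: dequeue 0; queue=[1,2,7,5,6]; order=4,0
step 3: dequeue 1; queue=[2,7,5,6,3]; order=4,0,1
step 4: dequeue 2; queue=[7,5,6,3]; order=4,0,1,2
step 5: dequeue 7; queue=[5,6,3]; order=4,0,1,2,7
step 6: dequeue 5; queue=[6,3]; order=4,0,1,2,7,5
step 7: dequeue 6; queue=[3]; order=4,0,1,2,7,5,6
step 8: dequeue 3; queue=[(empty)]; order=4,0,1,2,7,5,6,3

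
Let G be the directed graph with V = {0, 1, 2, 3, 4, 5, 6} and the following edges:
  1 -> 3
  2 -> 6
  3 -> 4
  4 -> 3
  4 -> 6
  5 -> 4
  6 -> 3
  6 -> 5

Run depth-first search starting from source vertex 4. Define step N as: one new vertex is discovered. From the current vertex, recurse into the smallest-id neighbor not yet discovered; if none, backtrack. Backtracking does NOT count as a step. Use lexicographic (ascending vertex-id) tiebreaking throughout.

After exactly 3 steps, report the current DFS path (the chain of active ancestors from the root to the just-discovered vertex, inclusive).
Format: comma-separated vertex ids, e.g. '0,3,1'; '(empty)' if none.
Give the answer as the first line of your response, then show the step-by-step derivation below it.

4,6

step 1: discover 4; path=4; order=4
step 2: discover 3; path=4>3; order=4,3
step 3: discover 6; path=4>6; order=4,3,6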